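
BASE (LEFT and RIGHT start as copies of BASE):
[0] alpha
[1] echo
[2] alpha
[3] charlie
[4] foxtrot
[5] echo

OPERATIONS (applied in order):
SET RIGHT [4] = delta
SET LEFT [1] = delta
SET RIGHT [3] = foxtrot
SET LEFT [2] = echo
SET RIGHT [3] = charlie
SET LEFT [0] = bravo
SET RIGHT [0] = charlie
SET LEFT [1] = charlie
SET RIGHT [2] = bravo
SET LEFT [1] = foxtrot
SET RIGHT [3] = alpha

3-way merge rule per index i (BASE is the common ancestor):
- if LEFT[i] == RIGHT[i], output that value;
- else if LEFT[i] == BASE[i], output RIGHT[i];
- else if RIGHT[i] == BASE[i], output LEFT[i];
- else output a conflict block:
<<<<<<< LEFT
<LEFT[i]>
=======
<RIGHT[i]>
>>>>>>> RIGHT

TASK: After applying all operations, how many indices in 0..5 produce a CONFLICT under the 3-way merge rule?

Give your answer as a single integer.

Final LEFT:  [bravo, foxtrot, echo, charlie, foxtrot, echo]
Final RIGHT: [charlie, echo, bravo, alpha, delta, echo]
i=0: BASE=alpha L=bravo R=charlie all differ -> CONFLICT
i=1: L=foxtrot, R=echo=BASE -> take LEFT -> foxtrot
i=2: BASE=alpha L=echo R=bravo all differ -> CONFLICT
i=3: L=charlie=BASE, R=alpha -> take RIGHT -> alpha
i=4: L=foxtrot=BASE, R=delta -> take RIGHT -> delta
i=5: L=echo R=echo -> agree -> echo
Conflict count: 2

Answer: 2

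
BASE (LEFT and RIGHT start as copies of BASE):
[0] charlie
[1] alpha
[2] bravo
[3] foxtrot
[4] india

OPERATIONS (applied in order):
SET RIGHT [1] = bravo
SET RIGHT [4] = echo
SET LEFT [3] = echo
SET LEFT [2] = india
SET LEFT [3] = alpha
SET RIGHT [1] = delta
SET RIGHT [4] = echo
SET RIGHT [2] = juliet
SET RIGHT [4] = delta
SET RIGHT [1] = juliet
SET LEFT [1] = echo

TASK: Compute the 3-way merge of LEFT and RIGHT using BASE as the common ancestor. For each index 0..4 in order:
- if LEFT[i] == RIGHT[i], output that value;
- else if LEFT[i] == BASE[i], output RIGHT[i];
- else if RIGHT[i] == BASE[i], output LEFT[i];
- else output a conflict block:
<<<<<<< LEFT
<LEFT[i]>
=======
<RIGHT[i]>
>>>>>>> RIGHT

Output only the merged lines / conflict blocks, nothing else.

Answer: charlie
<<<<<<< LEFT
echo
=======
juliet
>>>>>>> RIGHT
<<<<<<< LEFT
india
=======
juliet
>>>>>>> RIGHT
alpha
delta

Derivation:
Final LEFT:  [charlie, echo, india, alpha, india]
Final RIGHT: [charlie, juliet, juliet, foxtrot, delta]
i=0: L=charlie R=charlie -> agree -> charlie
i=1: BASE=alpha L=echo R=juliet all differ -> CONFLICT
i=2: BASE=bravo L=india R=juliet all differ -> CONFLICT
i=3: L=alpha, R=foxtrot=BASE -> take LEFT -> alpha
i=4: L=india=BASE, R=delta -> take RIGHT -> delta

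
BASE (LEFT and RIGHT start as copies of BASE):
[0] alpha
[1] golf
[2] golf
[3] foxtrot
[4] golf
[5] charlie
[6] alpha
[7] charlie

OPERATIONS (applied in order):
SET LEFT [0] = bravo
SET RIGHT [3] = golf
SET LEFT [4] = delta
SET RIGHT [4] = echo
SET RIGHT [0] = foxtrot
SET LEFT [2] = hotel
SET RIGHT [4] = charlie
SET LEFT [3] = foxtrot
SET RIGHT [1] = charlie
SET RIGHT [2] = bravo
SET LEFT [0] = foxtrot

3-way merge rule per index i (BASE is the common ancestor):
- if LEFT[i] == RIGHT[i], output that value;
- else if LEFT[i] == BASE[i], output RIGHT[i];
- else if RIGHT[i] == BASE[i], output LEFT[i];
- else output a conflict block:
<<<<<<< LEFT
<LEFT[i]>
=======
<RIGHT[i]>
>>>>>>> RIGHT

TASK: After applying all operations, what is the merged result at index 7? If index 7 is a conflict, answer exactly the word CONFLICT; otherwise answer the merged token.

Answer: charlie

Derivation:
Final LEFT:  [foxtrot, golf, hotel, foxtrot, delta, charlie, alpha, charlie]
Final RIGHT: [foxtrot, charlie, bravo, golf, charlie, charlie, alpha, charlie]
i=0: L=foxtrot R=foxtrot -> agree -> foxtrot
i=1: L=golf=BASE, R=charlie -> take RIGHT -> charlie
i=2: BASE=golf L=hotel R=bravo all differ -> CONFLICT
i=3: L=foxtrot=BASE, R=golf -> take RIGHT -> golf
i=4: BASE=golf L=delta R=charlie all differ -> CONFLICT
i=5: L=charlie R=charlie -> agree -> charlie
i=6: L=alpha R=alpha -> agree -> alpha
i=7: L=charlie R=charlie -> agree -> charlie
Index 7 -> charlie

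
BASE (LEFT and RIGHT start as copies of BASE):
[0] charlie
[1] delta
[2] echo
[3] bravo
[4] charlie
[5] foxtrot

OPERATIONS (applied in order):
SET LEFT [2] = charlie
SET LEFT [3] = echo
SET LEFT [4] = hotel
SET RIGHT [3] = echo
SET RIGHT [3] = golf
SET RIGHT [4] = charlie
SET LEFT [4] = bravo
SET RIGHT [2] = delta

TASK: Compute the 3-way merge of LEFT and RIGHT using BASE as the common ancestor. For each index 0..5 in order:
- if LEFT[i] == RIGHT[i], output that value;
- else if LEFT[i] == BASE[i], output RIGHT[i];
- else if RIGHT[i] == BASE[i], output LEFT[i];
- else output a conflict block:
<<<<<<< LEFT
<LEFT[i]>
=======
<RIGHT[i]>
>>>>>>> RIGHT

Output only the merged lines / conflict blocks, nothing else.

Final LEFT:  [charlie, delta, charlie, echo, bravo, foxtrot]
Final RIGHT: [charlie, delta, delta, golf, charlie, foxtrot]
i=0: L=charlie R=charlie -> agree -> charlie
i=1: L=delta R=delta -> agree -> delta
i=2: BASE=echo L=charlie R=delta all differ -> CONFLICT
i=3: BASE=bravo L=echo R=golf all differ -> CONFLICT
i=4: L=bravo, R=charlie=BASE -> take LEFT -> bravo
i=5: L=foxtrot R=foxtrot -> agree -> foxtrot

Answer: charlie
delta
<<<<<<< LEFT
charlie
=======
delta
>>>>>>> RIGHT
<<<<<<< LEFT
echo
=======
golf
>>>>>>> RIGHT
bravo
foxtrot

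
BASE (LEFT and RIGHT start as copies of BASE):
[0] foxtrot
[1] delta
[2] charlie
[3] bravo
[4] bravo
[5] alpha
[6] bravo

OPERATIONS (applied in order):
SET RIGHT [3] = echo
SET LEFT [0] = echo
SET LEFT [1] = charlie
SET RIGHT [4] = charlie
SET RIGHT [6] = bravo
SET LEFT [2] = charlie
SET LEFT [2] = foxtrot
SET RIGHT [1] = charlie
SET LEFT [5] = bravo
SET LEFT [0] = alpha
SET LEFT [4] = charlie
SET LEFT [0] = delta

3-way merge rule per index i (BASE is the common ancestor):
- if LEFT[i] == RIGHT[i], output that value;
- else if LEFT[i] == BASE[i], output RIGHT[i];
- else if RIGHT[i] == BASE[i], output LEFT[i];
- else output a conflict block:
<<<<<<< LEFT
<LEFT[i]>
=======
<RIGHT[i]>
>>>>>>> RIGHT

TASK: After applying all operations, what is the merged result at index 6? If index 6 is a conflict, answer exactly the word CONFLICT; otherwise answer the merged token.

Final LEFT:  [delta, charlie, foxtrot, bravo, charlie, bravo, bravo]
Final RIGHT: [foxtrot, charlie, charlie, echo, charlie, alpha, bravo]
i=0: L=delta, R=foxtrot=BASE -> take LEFT -> delta
i=1: L=charlie R=charlie -> agree -> charlie
i=2: L=foxtrot, R=charlie=BASE -> take LEFT -> foxtrot
i=3: L=bravo=BASE, R=echo -> take RIGHT -> echo
i=4: L=charlie R=charlie -> agree -> charlie
i=5: L=bravo, R=alpha=BASE -> take LEFT -> bravo
i=6: L=bravo R=bravo -> agree -> bravo
Index 6 -> bravo

Answer: bravo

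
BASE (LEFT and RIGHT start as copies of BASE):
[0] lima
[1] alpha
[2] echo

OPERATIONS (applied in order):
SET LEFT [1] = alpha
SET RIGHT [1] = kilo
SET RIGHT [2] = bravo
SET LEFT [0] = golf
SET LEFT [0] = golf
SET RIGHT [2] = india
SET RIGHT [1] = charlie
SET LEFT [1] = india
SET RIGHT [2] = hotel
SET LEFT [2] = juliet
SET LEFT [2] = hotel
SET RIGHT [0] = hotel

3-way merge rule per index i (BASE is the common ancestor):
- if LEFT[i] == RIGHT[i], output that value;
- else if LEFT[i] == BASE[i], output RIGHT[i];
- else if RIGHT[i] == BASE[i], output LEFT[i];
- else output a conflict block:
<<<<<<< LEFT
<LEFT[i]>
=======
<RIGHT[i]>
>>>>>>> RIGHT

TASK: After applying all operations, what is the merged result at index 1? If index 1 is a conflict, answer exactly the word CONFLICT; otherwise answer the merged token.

Answer: CONFLICT

Derivation:
Final LEFT:  [golf, india, hotel]
Final RIGHT: [hotel, charlie, hotel]
i=0: BASE=lima L=golf R=hotel all differ -> CONFLICT
i=1: BASE=alpha L=india R=charlie all differ -> CONFLICT
i=2: L=hotel R=hotel -> agree -> hotel
Index 1 -> CONFLICT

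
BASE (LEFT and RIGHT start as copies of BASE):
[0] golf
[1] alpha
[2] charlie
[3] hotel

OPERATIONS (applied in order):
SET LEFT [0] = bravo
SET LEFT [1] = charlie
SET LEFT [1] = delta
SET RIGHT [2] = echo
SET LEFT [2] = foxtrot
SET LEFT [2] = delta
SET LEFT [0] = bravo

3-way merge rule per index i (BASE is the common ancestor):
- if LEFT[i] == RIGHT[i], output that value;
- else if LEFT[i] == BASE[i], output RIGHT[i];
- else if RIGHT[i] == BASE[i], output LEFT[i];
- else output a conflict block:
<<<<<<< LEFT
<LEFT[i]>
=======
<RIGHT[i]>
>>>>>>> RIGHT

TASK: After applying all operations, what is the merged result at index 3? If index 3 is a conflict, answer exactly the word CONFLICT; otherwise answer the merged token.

Answer: hotel

Derivation:
Final LEFT:  [bravo, delta, delta, hotel]
Final RIGHT: [golf, alpha, echo, hotel]
i=0: L=bravo, R=golf=BASE -> take LEFT -> bravo
i=1: L=delta, R=alpha=BASE -> take LEFT -> delta
i=2: BASE=charlie L=delta R=echo all differ -> CONFLICT
i=3: L=hotel R=hotel -> agree -> hotel
Index 3 -> hotel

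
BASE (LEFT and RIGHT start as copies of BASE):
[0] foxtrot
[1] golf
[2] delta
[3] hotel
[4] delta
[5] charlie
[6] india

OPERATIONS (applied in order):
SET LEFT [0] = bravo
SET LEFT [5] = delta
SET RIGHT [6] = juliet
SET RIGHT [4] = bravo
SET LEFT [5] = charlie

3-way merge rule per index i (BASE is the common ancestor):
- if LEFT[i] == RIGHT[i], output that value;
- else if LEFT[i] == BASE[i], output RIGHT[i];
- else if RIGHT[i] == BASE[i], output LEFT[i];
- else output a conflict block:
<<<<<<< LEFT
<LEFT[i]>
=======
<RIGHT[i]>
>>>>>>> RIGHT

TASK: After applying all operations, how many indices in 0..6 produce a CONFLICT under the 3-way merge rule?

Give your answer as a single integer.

Final LEFT:  [bravo, golf, delta, hotel, delta, charlie, india]
Final RIGHT: [foxtrot, golf, delta, hotel, bravo, charlie, juliet]
i=0: L=bravo, R=foxtrot=BASE -> take LEFT -> bravo
i=1: L=golf R=golf -> agree -> golf
i=2: L=delta R=delta -> agree -> delta
i=3: L=hotel R=hotel -> agree -> hotel
i=4: L=delta=BASE, R=bravo -> take RIGHT -> bravo
i=5: L=charlie R=charlie -> agree -> charlie
i=6: L=india=BASE, R=juliet -> take RIGHT -> juliet
Conflict count: 0

Answer: 0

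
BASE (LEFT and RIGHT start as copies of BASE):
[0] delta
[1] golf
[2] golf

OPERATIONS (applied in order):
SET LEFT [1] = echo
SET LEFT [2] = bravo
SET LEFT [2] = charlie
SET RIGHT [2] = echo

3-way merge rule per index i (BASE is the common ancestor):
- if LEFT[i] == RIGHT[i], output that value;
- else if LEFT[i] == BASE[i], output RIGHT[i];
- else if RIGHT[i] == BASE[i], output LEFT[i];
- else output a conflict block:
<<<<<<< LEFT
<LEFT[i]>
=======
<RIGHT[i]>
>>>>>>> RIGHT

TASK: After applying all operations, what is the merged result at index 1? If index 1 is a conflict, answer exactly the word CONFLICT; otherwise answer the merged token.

Answer: echo

Derivation:
Final LEFT:  [delta, echo, charlie]
Final RIGHT: [delta, golf, echo]
i=0: L=delta R=delta -> agree -> delta
i=1: L=echo, R=golf=BASE -> take LEFT -> echo
i=2: BASE=golf L=charlie R=echo all differ -> CONFLICT
Index 1 -> echo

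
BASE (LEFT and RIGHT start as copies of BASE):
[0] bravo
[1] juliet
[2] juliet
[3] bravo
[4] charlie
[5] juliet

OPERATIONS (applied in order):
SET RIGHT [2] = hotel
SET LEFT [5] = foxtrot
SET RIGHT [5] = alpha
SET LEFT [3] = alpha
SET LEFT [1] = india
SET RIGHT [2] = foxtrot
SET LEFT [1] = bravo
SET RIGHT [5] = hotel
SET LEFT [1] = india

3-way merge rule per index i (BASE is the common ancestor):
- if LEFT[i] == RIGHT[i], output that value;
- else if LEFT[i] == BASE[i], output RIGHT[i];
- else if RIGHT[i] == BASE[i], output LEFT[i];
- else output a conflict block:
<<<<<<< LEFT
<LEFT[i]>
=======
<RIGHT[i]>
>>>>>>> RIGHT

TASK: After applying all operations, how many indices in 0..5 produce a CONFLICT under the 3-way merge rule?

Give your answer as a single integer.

Answer: 1

Derivation:
Final LEFT:  [bravo, india, juliet, alpha, charlie, foxtrot]
Final RIGHT: [bravo, juliet, foxtrot, bravo, charlie, hotel]
i=0: L=bravo R=bravo -> agree -> bravo
i=1: L=india, R=juliet=BASE -> take LEFT -> india
i=2: L=juliet=BASE, R=foxtrot -> take RIGHT -> foxtrot
i=3: L=alpha, R=bravo=BASE -> take LEFT -> alpha
i=4: L=charlie R=charlie -> agree -> charlie
i=5: BASE=juliet L=foxtrot R=hotel all differ -> CONFLICT
Conflict count: 1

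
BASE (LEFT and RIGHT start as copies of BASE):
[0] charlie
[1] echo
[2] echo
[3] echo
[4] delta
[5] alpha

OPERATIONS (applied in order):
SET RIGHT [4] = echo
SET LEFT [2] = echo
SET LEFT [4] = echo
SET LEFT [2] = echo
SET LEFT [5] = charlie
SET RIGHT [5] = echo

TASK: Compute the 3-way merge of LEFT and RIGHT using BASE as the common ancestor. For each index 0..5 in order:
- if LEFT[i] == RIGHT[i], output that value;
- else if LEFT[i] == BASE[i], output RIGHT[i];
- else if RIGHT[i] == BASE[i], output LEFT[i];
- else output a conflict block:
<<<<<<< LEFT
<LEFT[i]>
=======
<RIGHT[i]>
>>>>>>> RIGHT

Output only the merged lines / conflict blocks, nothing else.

Answer: charlie
echo
echo
echo
echo
<<<<<<< LEFT
charlie
=======
echo
>>>>>>> RIGHT

Derivation:
Final LEFT:  [charlie, echo, echo, echo, echo, charlie]
Final RIGHT: [charlie, echo, echo, echo, echo, echo]
i=0: L=charlie R=charlie -> agree -> charlie
i=1: L=echo R=echo -> agree -> echo
i=2: L=echo R=echo -> agree -> echo
i=3: L=echo R=echo -> agree -> echo
i=4: L=echo R=echo -> agree -> echo
i=5: BASE=alpha L=charlie R=echo all differ -> CONFLICT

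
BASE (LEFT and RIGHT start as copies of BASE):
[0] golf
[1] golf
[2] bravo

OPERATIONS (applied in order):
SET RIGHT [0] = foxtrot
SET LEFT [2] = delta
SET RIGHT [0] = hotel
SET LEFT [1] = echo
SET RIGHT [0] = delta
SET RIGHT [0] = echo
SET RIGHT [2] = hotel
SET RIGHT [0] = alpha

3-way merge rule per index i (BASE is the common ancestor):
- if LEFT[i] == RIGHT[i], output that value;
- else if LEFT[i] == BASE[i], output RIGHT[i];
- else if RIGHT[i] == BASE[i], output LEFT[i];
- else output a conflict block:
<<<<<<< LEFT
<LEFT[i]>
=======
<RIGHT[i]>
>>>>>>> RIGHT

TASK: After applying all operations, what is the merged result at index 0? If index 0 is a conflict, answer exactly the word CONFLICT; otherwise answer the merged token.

Final LEFT:  [golf, echo, delta]
Final RIGHT: [alpha, golf, hotel]
i=0: L=golf=BASE, R=alpha -> take RIGHT -> alpha
i=1: L=echo, R=golf=BASE -> take LEFT -> echo
i=2: BASE=bravo L=delta R=hotel all differ -> CONFLICT
Index 0 -> alpha

Answer: alpha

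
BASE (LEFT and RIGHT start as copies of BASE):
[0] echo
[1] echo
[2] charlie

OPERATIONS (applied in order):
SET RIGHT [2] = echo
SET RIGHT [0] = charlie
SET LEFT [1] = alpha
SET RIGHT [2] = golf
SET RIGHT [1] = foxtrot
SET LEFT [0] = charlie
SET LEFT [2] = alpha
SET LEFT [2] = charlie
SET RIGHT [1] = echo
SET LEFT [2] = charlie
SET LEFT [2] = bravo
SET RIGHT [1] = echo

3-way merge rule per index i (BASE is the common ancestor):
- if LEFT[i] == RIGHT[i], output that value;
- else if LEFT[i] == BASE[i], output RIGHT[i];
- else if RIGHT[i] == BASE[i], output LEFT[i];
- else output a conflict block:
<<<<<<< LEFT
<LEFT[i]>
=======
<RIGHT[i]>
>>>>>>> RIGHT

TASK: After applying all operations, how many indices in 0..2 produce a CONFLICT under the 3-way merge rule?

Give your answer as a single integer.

Final LEFT:  [charlie, alpha, bravo]
Final RIGHT: [charlie, echo, golf]
i=0: L=charlie R=charlie -> agree -> charlie
i=1: L=alpha, R=echo=BASE -> take LEFT -> alpha
i=2: BASE=charlie L=bravo R=golf all differ -> CONFLICT
Conflict count: 1

Answer: 1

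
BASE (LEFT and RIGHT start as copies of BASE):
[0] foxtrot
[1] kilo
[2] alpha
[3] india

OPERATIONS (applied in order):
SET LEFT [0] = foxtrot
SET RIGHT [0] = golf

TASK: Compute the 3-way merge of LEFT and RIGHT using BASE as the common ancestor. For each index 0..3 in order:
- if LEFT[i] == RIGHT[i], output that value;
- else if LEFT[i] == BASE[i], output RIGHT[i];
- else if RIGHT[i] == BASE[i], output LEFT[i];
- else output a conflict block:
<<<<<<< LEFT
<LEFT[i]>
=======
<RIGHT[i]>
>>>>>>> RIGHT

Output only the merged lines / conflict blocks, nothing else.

Final LEFT:  [foxtrot, kilo, alpha, india]
Final RIGHT: [golf, kilo, alpha, india]
i=0: L=foxtrot=BASE, R=golf -> take RIGHT -> golf
i=1: L=kilo R=kilo -> agree -> kilo
i=2: L=alpha R=alpha -> agree -> alpha
i=3: L=india R=india -> agree -> india

Answer: golf
kilo
alpha
india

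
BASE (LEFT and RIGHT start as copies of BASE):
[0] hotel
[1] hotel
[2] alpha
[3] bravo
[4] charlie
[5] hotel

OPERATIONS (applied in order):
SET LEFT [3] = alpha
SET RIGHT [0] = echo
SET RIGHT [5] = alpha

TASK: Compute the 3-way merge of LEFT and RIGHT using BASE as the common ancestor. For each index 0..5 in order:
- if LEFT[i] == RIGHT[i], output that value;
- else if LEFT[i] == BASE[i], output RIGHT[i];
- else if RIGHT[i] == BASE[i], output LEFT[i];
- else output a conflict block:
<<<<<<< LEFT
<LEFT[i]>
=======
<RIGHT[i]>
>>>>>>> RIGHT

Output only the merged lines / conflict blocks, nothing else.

Answer: echo
hotel
alpha
alpha
charlie
alpha

Derivation:
Final LEFT:  [hotel, hotel, alpha, alpha, charlie, hotel]
Final RIGHT: [echo, hotel, alpha, bravo, charlie, alpha]
i=0: L=hotel=BASE, R=echo -> take RIGHT -> echo
i=1: L=hotel R=hotel -> agree -> hotel
i=2: L=alpha R=alpha -> agree -> alpha
i=3: L=alpha, R=bravo=BASE -> take LEFT -> alpha
i=4: L=charlie R=charlie -> agree -> charlie
i=5: L=hotel=BASE, R=alpha -> take RIGHT -> alpha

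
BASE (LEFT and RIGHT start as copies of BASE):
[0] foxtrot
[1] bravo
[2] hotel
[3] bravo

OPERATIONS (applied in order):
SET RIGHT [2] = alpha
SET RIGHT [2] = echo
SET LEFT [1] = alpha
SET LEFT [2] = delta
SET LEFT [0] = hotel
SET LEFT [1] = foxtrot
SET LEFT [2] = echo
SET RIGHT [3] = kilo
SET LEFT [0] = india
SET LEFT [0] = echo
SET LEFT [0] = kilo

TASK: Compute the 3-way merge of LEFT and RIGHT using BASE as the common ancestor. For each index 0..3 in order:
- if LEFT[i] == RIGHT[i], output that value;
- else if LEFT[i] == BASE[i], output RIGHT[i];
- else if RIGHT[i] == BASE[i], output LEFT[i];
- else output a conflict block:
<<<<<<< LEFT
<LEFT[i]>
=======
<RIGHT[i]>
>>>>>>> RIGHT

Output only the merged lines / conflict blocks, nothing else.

Final LEFT:  [kilo, foxtrot, echo, bravo]
Final RIGHT: [foxtrot, bravo, echo, kilo]
i=0: L=kilo, R=foxtrot=BASE -> take LEFT -> kilo
i=1: L=foxtrot, R=bravo=BASE -> take LEFT -> foxtrot
i=2: L=echo R=echo -> agree -> echo
i=3: L=bravo=BASE, R=kilo -> take RIGHT -> kilo

Answer: kilo
foxtrot
echo
kilo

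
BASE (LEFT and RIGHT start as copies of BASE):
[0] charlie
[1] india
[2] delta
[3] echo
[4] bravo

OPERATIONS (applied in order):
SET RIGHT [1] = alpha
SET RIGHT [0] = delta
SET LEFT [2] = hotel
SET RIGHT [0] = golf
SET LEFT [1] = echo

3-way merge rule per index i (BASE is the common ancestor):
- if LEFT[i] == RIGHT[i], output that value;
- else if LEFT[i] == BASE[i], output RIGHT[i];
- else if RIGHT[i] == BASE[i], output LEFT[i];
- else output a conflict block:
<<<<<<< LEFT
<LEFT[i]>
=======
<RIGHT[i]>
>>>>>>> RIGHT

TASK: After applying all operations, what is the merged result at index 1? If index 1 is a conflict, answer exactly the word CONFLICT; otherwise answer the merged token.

Answer: CONFLICT

Derivation:
Final LEFT:  [charlie, echo, hotel, echo, bravo]
Final RIGHT: [golf, alpha, delta, echo, bravo]
i=0: L=charlie=BASE, R=golf -> take RIGHT -> golf
i=1: BASE=india L=echo R=alpha all differ -> CONFLICT
i=2: L=hotel, R=delta=BASE -> take LEFT -> hotel
i=3: L=echo R=echo -> agree -> echo
i=4: L=bravo R=bravo -> agree -> bravo
Index 1 -> CONFLICT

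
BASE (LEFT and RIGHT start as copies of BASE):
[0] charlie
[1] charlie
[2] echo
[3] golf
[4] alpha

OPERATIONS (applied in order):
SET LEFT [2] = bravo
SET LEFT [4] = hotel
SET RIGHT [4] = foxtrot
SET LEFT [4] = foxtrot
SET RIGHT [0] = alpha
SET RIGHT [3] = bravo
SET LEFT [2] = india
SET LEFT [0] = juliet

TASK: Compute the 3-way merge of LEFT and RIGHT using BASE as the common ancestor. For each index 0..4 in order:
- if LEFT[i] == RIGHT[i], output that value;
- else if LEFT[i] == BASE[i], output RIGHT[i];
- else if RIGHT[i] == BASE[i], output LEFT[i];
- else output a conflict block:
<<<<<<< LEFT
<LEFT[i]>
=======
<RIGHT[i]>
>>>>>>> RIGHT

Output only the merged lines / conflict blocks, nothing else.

Final LEFT:  [juliet, charlie, india, golf, foxtrot]
Final RIGHT: [alpha, charlie, echo, bravo, foxtrot]
i=0: BASE=charlie L=juliet R=alpha all differ -> CONFLICT
i=1: L=charlie R=charlie -> agree -> charlie
i=2: L=india, R=echo=BASE -> take LEFT -> india
i=3: L=golf=BASE, R=bravo -> take RIGHT -> bravo
i=4: L=foxtrot R=foxtrot -> agree -> foxtrot

Answer: <<<<<<< LEFT
juliet
=======
alpha
>>>>>>> RIGHT
charlie
india
bravo
foxtrot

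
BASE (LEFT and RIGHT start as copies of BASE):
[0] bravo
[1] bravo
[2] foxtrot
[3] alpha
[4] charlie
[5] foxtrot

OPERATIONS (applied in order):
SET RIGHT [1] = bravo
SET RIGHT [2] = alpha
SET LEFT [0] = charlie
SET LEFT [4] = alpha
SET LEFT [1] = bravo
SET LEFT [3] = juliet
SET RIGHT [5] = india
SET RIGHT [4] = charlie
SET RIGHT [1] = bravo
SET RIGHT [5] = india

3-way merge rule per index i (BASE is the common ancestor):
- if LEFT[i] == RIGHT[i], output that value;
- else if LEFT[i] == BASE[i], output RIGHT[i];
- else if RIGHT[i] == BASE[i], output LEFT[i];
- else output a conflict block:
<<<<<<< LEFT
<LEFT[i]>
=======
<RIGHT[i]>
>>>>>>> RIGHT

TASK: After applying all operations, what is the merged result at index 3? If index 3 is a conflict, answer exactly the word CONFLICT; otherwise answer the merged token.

Final LEFT:  [charlie, bravo, foxtrot, juliet, alpha, foxtrot]
Final RIGHT: [bravo, bravo, alpha, alpha, charlie, india]
i=0: L=charlie, R=bravo=BASE -> take LEFT -> charlie
i=1: L=bravo R=bravo -> agree -> bravo
i=2: L=foxtrot=BASE, R=alpha -> take RIGHT -> alpha
i=3: L=juliet, R=alpha=BASE -> take LEFT -> juliet
i=4: L=alpha, R=charlie=BASE -> take LEFT -> alpha
i=5: L=foxtrot=BASE, R=india -> take RIGHT -> india
Index 3 -> juliet

Answer: juliet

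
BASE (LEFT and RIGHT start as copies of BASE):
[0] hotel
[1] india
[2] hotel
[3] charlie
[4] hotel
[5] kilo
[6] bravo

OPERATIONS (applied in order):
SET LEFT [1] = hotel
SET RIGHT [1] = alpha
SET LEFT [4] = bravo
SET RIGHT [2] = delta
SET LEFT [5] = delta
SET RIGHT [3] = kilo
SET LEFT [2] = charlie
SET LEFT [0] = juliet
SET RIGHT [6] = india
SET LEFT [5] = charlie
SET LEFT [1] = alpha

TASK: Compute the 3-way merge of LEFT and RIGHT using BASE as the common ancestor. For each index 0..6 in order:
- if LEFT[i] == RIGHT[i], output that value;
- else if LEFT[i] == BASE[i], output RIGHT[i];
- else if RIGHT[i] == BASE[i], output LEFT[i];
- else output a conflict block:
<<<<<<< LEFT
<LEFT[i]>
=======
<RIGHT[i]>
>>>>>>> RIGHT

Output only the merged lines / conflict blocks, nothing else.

Final LEFT:  [juliet, alpha, charlie, charlie, bravo, charlie, bravo]
Final RIGHT: [hotel, alpha, delta, kilo, hotel, kilo, india]
i=0: L=juliet, R=hotel=BASE -> take LEFT -> juliet
i=1: L=alpha R=alpha -> agree -> alpha
i=2: BASE=hotel L=charlie R=delta all differ -> CONFLICT
i=3: L=charlie=BASE, R=kilo -> take RIGHT -> kilo
i=4: L=bravo, R=hotel=BASE -> take LEFT -> bravo
i=5: L=charlie, R=kilo=BASE -> take LEFT -> charlie
i=6: L=bravo=BASE, R=india -> take RIGHT -> india

Answer: juliet
alpha
<<<<<<< LEFT
charlie
=======
delta
>>>>>>> RIGHT
kilo
bravo
charlie
india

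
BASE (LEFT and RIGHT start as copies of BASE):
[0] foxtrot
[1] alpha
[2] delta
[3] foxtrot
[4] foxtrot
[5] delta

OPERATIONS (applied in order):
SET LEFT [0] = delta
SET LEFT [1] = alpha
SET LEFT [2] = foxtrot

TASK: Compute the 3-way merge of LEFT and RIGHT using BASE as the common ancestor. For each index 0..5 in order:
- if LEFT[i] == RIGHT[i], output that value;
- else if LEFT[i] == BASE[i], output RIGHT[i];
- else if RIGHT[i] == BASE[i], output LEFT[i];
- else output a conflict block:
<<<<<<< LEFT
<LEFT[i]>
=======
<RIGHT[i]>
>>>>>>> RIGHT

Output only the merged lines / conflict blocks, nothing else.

Answer: delta
alpha
foxtrot
foxtrot
foxtrot
delta

Derivation:
Final LEFT:  [delta, alpha, foxtrot, foxtrot, foxtrot, delta]
Final RIGHT: [foxtrot, alpha, delta, foxtrot, foxtrot, delta]
i=0: L=delta, R=foxtrot=BASE -> take LEFT -> delta
i=1: L=alpha R=alpha -> agree -> alpha
i=2: L=foxtrot, R=delta=BASE -> take LEFT -> foxtrot
i=3: L=foxtrot R=foxtrot -> agree -> foxtrot
i=4: L=foxtrot R=foxtrot -> agree -> foxtrot
i=5: L=delta R=delta -> agree -> delta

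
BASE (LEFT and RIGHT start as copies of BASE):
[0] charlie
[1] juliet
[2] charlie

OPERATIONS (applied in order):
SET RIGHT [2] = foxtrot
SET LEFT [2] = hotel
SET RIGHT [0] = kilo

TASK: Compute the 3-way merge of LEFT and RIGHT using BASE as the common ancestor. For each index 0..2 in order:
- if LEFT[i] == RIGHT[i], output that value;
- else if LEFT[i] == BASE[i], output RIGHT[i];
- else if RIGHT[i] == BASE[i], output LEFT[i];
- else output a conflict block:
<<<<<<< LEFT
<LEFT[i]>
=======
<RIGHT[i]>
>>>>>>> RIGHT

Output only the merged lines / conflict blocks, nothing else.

Answer: kilo
juliet
<<<<<<< LEFT
hotel
=======
foxtrot
>>>>>>> RIGHT

Derivation:
Final LEFT:  [charlie, juliet, hotel]
Final RIGHT: [kilo, juliet, foxtrot]
i=0: L=charlie=BASE, R=kilo -> take RIGHT -> kilo
i=1: L=juliet R=juliet -> agree -> juliet
i=2: BASE=charlie L=hotel R=foxtrot all differ -> CONFLICT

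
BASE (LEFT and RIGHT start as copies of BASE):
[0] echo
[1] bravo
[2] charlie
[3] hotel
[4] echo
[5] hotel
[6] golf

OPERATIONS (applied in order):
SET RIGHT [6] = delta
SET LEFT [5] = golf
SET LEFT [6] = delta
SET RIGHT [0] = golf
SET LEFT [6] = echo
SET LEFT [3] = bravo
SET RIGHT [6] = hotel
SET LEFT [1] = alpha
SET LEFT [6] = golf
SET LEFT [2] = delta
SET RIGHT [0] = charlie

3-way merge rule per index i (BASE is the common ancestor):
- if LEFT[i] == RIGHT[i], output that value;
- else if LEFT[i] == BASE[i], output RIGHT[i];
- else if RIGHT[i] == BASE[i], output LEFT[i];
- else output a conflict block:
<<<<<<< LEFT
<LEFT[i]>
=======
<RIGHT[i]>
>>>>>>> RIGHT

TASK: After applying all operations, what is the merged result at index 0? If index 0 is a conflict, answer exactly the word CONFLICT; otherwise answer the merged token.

Answer: charlie

Derivation:
Final LEFT:  [echo, alpha, delta, bravo, echo, golf, golf]
Final RIGHT: [charlie, bravo, charlie, hotel, echo, hotel, hotel]
i=0: L=echo=BASE, R=charlie -> take RIGHT -> charlie
i=1: L=alpha, R=bravo=BASE -> take LEFT -> alpha
i=2: L=delta, R=charlie=BASE -> take LEFT -> delta
i=3: L=bravo, R=hotel=BASE -> take LEFT -> bravo
i=4: L=echo R=echo -> agree -> echo
i=5: L=golf, R=hotel=BASE -> take LEFT -> golf
i=6: L=golf=BASE, R=hotel -> take RIGHT -> hotel
Index 0 -> charlie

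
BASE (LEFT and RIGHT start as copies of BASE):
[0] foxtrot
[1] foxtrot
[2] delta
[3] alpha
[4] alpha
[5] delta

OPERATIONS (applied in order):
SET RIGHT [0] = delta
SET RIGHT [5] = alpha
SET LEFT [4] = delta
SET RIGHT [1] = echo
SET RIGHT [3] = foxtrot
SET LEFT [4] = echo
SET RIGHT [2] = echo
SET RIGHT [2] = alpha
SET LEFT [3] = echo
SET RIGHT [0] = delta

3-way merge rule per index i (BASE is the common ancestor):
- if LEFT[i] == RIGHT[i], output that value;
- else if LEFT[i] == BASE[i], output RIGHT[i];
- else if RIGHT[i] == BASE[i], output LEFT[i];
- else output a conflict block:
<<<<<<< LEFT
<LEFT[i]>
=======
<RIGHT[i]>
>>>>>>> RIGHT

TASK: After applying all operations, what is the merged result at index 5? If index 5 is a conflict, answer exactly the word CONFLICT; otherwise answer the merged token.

Answer: alpha

Derivation:
Final LEFT:  [foxtrot, foxtrot, delta, echo, echo, delta]
Final RIGHT: [delta, echo, alpha, foxtrot, alpha, alpha]
i=0: L=foxtrot=BASE, R=delta -> take RIGHT -> delta
i=1: L=foxtrot=BASE, R=echo -> take RIGHT -> echo
i=2: L=delta=BASE, R=alpha -> take RIGHT -> alpha
i=3: BASE=alpha L=echo R=foxtrot all differ -> CONFLICT
i=4: L=echo, R=alpha=BASE -> take LEFT -> echo
i=5: L=delta=BASE, R=alpha -> take RIGHT -> alpha
Index 5 -> alpha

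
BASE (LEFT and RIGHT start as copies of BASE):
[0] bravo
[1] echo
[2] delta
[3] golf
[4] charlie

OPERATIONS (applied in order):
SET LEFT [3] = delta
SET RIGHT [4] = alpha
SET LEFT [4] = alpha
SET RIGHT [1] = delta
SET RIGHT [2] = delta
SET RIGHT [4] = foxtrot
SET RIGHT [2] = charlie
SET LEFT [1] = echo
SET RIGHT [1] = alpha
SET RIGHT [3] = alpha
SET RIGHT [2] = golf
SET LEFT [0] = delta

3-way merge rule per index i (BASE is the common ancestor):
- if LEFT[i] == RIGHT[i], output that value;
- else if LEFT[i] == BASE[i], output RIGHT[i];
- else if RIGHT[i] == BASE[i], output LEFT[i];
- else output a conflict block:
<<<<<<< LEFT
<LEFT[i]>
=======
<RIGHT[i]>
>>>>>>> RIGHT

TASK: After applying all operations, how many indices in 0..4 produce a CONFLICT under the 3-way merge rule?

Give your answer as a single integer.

Final LEFT:  [delta, echo, delta, delta, alpha]
Final RIGHT: [bravo, alpha, golf, alpha, foxtrot]
i=0: L=delta, R=bravo=BASE -> take LEFT -> delta
i=1: L=echo=BASE, R=alpha -> take RIGHT -> alpha
i=2: L=delta=BASE, R=golf -> take RIGHT -> golf
i=3: BASE=golf L=delta R=alpha all differ -> CONFLICT
i=4: BASE=charlie L=alpha R=foxtrot all differ -> CONFLICT
Conflict count: 2

Answer: 2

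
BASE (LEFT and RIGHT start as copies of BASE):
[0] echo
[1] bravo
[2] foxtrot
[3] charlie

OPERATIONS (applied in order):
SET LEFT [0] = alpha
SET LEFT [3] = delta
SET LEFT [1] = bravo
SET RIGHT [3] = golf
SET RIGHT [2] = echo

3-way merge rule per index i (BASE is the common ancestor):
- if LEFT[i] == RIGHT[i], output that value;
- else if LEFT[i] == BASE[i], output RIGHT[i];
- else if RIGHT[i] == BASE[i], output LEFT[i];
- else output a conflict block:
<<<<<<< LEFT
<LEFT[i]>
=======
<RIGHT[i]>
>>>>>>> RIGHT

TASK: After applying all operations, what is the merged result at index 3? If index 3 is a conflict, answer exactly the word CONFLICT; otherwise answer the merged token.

Final LEFT:  [alpha, bravo, foxtrot, delta]
Final RIGHT: [echo, bravo, echo, golf]
i=0: L=alpha, R=echo=BASE -> take LEFT -> alpha
i=1: L=bravo R=bravo -> agree -> bravo
i=2: L=foxtrot=BASE, R=echo -> take RIGHT -> echo
i=3: BASE=charlie L=delta R=golf all differ -> CONFLICT
Index 3 -> CONFLICT

Answer: CONFLICT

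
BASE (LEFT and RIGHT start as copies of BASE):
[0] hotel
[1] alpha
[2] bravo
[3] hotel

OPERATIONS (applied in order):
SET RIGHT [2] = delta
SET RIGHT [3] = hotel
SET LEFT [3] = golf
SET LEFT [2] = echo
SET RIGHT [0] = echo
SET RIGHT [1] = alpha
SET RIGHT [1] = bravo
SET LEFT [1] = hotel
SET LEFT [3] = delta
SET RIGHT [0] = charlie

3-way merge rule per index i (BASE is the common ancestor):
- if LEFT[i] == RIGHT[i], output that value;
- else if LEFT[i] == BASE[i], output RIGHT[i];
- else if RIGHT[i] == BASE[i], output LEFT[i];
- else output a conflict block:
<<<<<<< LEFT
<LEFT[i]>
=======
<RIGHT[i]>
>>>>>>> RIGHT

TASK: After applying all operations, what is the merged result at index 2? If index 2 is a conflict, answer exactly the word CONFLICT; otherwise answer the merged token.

Final LEFT:  [hotel, hotel, echo, delta]
Final RIGHT: [charlie, bravo, delta, hotel]
i=0: L=hotel=BASE, R=charlie -> take RIGHT -> charlie
i=1: BASE=alpha L=hotel R=bravo all differ -> CONFLICT
i=2: BASE=bravo L=echo R=delta all differ -> CONFLICT
i=3: L=delta, R=hotel=BASE -> take LEFT -> delta
Index 2 -> CONFLICT

Answer: CONFLICT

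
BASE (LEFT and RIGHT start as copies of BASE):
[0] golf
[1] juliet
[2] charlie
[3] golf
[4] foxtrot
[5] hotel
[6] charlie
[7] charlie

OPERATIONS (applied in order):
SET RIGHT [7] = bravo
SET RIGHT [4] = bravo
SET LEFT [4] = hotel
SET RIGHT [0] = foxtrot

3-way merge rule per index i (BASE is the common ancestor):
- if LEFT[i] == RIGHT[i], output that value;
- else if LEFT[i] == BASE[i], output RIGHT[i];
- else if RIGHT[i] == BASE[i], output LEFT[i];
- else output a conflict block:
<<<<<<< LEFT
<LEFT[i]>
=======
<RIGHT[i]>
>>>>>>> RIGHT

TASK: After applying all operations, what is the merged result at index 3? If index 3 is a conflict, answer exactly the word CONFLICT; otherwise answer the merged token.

Answer: golf

Derivation:
Final LEFT:  [golf, juliet, charlie, golf, hotel, hotel, charlie, charlie]
Final RIGHT: [foxtrot, juliet, charlie, golf, bravo, hotel, charlie, bravo]
i=0: L=golf=BASE, R=foxtrot -> take RIGHT -> foxtrot
i=1: L=juliet R=juliet -> agree -> juliet
i=2: L=charlie R=charlie -> agree -> charlie
i=3: L=golf R=golf -> agree -> golf
i=4: BASE=foxtrot L=hotel R=bravo all differ -> CONFLICT
i=5: L=hotel R=hotel -> agree -> hotel
i=6: L=charlie R=charlie -> agree -> charlie
i=7: L=charlie=BASE, R=bravo -> take RIGHT -> bravo
Index 3 -> golf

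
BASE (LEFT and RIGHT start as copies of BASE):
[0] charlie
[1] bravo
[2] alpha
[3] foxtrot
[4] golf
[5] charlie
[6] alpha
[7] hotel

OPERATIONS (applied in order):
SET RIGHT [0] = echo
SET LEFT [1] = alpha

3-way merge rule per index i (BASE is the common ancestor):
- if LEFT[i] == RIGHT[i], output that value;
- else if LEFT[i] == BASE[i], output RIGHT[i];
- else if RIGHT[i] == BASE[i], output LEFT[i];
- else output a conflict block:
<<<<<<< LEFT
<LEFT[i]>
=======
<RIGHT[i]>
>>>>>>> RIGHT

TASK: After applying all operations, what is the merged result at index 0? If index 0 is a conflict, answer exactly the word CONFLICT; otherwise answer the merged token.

Final LEFT:  [charlie, alpha, alpha, foxtrot, golf, charlie, alpha, hotel]
Final RIGHT: [echo, bravo, alpha, foxtrot, golf, charlie, alpha, hotel]
i=0: L=charlie=BASE, R=echo -> take RIGHT -> echo
i=1: L=alpha, R=bravo=BASE -> take LEFT -> alpha
i=2: L=alpha R=alpha -> agree -> alpha
i=3: L=foxtrot R=foxtrot -> agree -> foxtrot
i=4: L=golf R=golf -> agree -> golf
i=5: L=charlie R=charlie -> agree -> charlie
i=6: L=alpha R=alpha -> agree -> alpha
i=7: L=hotel R=hotel -> agree -> hotel
Index 0 -> echo

Answer: echo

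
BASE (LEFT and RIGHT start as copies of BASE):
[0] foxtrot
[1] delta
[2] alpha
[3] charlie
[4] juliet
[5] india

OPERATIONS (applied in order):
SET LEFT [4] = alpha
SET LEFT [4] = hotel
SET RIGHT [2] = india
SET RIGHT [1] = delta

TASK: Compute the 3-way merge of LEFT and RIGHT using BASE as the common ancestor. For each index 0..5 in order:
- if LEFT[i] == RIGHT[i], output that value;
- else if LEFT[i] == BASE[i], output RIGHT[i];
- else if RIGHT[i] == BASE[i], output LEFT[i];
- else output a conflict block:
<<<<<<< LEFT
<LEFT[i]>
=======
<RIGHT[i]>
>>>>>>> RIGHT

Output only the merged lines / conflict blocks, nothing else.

Final LEFT:  [foxtrot, delta, alpha, charlie, hotel, india]
Final RIGHT: [foxtrot, delta, india, charlie, juliet, india]
i=0: L=foxtrot R=foxtrot -> agree -> foxtrot
i=1: L=delta R=delta -> agree -> delta
i=2: L=alpha=BASE, R=india -> take RIGHT -> india
i=3: L=charlie R=charlie -> agree -> charlie
i=4: L=hotel, R=juliet=BASE -> take LEFT -> hotel
i=5: L=india R=india -> agree -> india

Answer: foxtrot
delta
india
charlie
hotel
india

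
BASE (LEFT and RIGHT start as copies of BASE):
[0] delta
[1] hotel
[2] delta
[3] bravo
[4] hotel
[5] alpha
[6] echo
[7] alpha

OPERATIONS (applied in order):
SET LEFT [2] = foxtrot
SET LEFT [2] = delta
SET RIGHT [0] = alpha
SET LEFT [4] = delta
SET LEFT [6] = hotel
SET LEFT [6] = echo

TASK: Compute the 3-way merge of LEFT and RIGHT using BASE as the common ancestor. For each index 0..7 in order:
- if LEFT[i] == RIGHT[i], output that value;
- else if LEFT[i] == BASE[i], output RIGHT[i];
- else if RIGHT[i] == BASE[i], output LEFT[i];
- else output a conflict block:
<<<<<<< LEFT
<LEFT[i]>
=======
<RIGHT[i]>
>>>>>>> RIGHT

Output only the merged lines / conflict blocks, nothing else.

Answer: alpha
hotel
delta
bravo
delta
alpha
echo
alpha

Derivation:
Final LEFT:  [delta, hotel, delta, bravo, delta, alpha, echo, alpha]
Final RIGHT: [alpha, hotel, delta, bravo, hotel, alpha, echo, alpha]
i=0: L=delta=BASE, R=alpha -> take RIGHT -> alpha
i=1: L=hotel R=hotel -> agree -> hotel
i=2: L=delta R=delta -> agree -> delta
i=3: L=bravo R=bravo -> agree -> bravo
i=4: L=delta, R=hotel=BASE -> take LEFT -> delta
i=5: L=alpha R=alpha -> agree -> alpha
i=6: L=echo R=echo -> agree -> echo
i=7: L=alpha R=alpha -> agree -> alpha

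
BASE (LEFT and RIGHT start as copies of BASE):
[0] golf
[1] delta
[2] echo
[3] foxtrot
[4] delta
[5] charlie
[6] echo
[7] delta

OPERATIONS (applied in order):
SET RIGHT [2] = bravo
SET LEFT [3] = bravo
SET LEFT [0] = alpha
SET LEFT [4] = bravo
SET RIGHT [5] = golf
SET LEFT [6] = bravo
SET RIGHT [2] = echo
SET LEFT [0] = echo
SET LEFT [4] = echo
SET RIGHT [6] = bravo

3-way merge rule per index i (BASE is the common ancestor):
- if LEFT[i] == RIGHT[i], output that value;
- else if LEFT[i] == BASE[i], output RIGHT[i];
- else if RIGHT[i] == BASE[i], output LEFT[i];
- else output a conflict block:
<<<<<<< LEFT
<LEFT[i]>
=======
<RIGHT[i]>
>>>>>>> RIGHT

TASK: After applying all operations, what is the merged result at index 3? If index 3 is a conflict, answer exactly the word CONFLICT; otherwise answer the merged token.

Answer: bravo

Derivation:
Final LEFT:  [echo, delta, echo, bravo, echo, charlie, bravo, delta]
Final RIGHT: [golf, delta, echo, foxtrot, delta, golf, bravo, delta]
i=0: L=echo, R=golf=BASE -> take LEFT -> echo
i=1: L=delta R=delta -> agree -> delta
i=2: L=echo R=echo -> agree -> echo
i=3: L=bravo, R=foxtrot=BASE -> take LEFT -> bravo
i=4: L=echo, R=delta=BASE -> take LEFT -> echo
i=5: L=charlie=BASE, R=golf -> take RIGHT -> golf
i=6: L=bravo R=bravo -> agree -> bravo
i=7: L=delta R=delta -> agree -> delta
Index 3 -> bravo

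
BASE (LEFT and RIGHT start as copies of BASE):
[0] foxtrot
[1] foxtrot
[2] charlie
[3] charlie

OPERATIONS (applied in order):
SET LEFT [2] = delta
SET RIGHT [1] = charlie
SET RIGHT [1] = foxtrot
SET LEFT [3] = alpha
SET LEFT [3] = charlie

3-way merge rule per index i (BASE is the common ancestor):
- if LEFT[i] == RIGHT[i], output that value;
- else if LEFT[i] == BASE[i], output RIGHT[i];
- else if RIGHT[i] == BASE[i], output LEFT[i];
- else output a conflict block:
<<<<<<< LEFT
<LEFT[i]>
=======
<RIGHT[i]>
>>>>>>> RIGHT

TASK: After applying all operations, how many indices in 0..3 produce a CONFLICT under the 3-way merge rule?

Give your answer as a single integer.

Answer: 0

Derivation:
Final LEFT:  [foxtrot, foxtrot, delta, charlie]
Final RIGHT: [foxtrot, foxtrot, charlie, charlie]
i=0: L=foxtrot R=foxtrot -> agree -> foxtrot
i=1: L=foxtrot R=foxtrot -> agree -> foxtrot
i=2: L=delta, R=charlie=BASE -> take LEFT -> delta
i=3: L=charlie R=charlie -> agree -> charlie
Conflict count: 0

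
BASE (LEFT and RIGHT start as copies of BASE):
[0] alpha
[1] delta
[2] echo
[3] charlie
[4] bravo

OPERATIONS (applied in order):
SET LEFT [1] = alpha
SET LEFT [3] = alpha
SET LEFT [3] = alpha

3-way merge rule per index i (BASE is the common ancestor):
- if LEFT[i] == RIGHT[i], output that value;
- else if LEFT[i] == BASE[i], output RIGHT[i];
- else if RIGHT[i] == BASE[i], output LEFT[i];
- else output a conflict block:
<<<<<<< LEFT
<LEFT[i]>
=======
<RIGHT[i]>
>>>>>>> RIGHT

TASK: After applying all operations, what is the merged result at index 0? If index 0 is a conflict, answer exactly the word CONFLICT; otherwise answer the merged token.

Final LEFT:  [alpha, alpha, echo, alpha, bravo]
Final RIGHT: [alpha, delta, echo, charlie, bravo]
i=0: L=alpha R=alpha -> agree -> alpha
i=1: L=alpha, R=delta=BASE -> take LEFT -> alpha
i=2: L=echo R=echo -> agree -> echo
i=3: L=alpha, R=charlie=BASE -> take LEFT -> alpha
i=4: L=bravo R=bravo -> agree -> bravo
Index 0 -> alpha

Answer: alpha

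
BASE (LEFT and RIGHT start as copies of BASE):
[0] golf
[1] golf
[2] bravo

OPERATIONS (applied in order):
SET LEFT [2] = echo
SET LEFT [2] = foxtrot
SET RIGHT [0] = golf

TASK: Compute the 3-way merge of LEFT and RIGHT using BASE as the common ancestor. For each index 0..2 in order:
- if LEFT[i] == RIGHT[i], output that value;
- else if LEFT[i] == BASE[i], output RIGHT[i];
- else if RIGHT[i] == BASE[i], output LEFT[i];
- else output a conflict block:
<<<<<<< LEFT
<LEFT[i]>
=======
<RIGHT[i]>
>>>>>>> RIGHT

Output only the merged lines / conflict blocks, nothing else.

Final LEFT:  [golf, golf, foxtrot]
Final RIGHT: [golf, golf, bravo]
i=0: L=golf R=golf -> agree -> golf
i=1: L=golf R=golf -> agree -> golf
i=2: L=foxtrot, R=bravo=BASE -> take LEFT -> foxtrot

Answer: golf
golf
foxtrot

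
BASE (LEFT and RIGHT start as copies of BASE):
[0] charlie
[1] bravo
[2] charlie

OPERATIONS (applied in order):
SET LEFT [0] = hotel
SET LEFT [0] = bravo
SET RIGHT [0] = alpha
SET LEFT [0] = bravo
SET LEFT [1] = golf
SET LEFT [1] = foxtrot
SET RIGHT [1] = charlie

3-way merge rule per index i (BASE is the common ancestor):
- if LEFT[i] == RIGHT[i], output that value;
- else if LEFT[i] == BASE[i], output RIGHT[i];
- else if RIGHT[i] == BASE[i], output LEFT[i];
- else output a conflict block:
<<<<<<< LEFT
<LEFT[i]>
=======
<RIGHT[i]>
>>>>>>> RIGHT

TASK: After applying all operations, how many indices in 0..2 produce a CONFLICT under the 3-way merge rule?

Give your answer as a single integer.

Answer: 2

Derivation:
Final LEFT:  [bravo, foxtrot, charlie]
Final RIGHT: [alpha, charlie, charlie]
i=0: BASE=charlie L=bravo R=alpha all differ -> CONFLICT
i=1: BASE=bravo L=foxtrot R=charlie all differ -> CONFLICT
i=2: L=charlie R=charlie -> agree -> charlie
Conflict count: 2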